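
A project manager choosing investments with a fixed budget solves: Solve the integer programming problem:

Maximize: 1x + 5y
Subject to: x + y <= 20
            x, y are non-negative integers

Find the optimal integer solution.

Objective: 1x + 5y, constraint: x + y <= 20
Coefficient of y is 5 > coefficient of x is 1, so allocate the entire budget to y.
Optimal: x = 0, y = 20, value = 100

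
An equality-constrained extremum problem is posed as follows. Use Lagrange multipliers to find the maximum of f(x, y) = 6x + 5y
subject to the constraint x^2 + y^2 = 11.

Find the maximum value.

Set up Lagrange conditions: grad f = lambda * grad g
  6 = 2*lambda*x
  5 = 2*lambda*y
From these: x/y = 6/5, so x = 6t, y = 5t for some t.
Substitute into constraint: (6t)^2 + (5t)^2 = 11
  t^2 * 61 = 11
  t = sqrt(11/61)
Maximum = 6*x + 5*y = (6^2 + 5^2)*t = 61 * sqrt(11/61) = sqrt(671)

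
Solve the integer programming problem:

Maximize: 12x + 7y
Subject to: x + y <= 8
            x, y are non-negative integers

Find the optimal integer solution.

Objective: 12x + 7y, constraint: x + y <= 8
Coefficient of x is 12 >= coefficient of y is 7, so allocate the entire budget to x.
Optimal: x = 8, y = 0, value = 96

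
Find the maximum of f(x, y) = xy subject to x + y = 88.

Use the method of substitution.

Substitute y = 88 - x into f(x,y) = xy:
g(x) = x(88 - x) = 88x - x^2
g'(x) = 88 - 2x = 0  =>  x = 44
y = 88 - 44 = 44
Maximum value = 44 * 44 = 1936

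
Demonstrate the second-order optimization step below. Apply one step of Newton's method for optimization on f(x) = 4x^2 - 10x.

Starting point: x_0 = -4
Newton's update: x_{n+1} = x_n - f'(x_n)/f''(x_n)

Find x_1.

f(x) = 4x^2 - 10x
f'(x) = 8x + (-10), f''(x) = 8
Newton step: x_1 = x_0 - f'(x_0)/f''(x_0)
f'(-4) = -42
x_1 = -4 - -42/8 = 5/4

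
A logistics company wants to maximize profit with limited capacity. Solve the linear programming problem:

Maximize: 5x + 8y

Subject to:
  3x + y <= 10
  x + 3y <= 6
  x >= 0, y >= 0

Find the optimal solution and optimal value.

Feasible vertices: (0, 0), (0, 2), (3, 1), (10/3, 0)
Objective 5x + 8y at each:
  (0, 0): 0
  (0, 2): 16
  (3, 1): 23
  (10/3, 0): 50/3
Maximum is 23 at (3, 1).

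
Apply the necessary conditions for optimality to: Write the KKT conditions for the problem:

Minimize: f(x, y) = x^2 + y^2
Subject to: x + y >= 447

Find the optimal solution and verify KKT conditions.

KKT conditions for min x^2 + y^2 s.t. x + y >= 447:
Stationarity: 2x = mu, 2y = mu
So x = y = mu/2.
Complementary slackness: mu*(x + y - 447) = 0
Primal feasibility: x + y >= 447; dual feasibility: mu >= 0
If mu = 0 then x = y = 0, but 0 + 0 < 447 is infeasible, so the constraint is active.
Constraint active: x + y = 2*(mu/2) = 447 => mu = 447
x = y = 447/2, f = 199809/2
Verify: stationarity 2*(447/2) = 447 = mu; primal 447/2 + 447/2 = 447 >= 447; dual mu = 447 >= 0; complementary slackness 447*(447 - 447) = 0. All KKT conditions hold.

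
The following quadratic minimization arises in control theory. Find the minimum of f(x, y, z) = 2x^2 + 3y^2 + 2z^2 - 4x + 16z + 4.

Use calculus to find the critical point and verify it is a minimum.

f(x,y,z) = 2x^2 + 3y^2 + 2z^2 - 4x + 16z + 4
df/dx = 4x + (-4) = 0 => x = 1
df/dy = 6y + (0) = 0 => y = 0
df/dz = 4z + (16) = 0 => z = -4
f(1,0,-4) = 2*(1)^2 + 3*(0)^2 + 2*(-4)^2 + -4*(1) + 16*(-4) + 4 = -30
Hessian is diagonal with entries 4, 6, 4 > 0, confirmed minimum.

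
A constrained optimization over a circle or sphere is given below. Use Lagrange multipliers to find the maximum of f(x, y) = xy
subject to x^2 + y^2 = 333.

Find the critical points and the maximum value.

Lagrange conditions: y = 2*lambda*x and x = 2*lambda*y
If x = 0 then y = 0, violating the constraint, so x, y != 0.
Dividing: y/x = x/y => x^2 = y^2 => y = x or y = -x
Constraint: 2x^2 = 333 => x^2 = 333/2 => x = +/-sqrt(333/2)
Critical points: (sqrt(333/2), sqrt(333/2)), (-sqrt(333/2), -sqrt(333/2)), (sqrt(333/2), -sqrt(333/2)), (-sqrt(333/2), sqrt(333/2))
  y = x:  xy = x^2 = 333/2  at (sqrt(333/2), sqrt(333/2)) and (-sqrt(333/2), -sqrt(333/2))
  y = -x: xy = -x^2 = -333/2 at (sqrt(333/2), -sqrt(333/2)) and (-sqrt(333/2), sqrt(333/2))
Maximum xy = 333/2 at (sqrt(333/2), sqrt(333/2)) and (-sqrt(333/2), -sqrt(333/2))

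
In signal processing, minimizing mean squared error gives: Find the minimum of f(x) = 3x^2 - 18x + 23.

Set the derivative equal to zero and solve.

f(x) = 3x^2 - 18x + 23
f'(x) = 6x + (-18) = 0
x = 18/6 = 3
f(3) = -4
Since f''(x) = 6 > 0, this is a minimum.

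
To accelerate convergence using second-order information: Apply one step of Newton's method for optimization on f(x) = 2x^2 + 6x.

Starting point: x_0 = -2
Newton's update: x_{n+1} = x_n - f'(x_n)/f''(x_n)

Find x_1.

f(x) = 2x^2 + 6x
f'(x) = 4x + (6), f''(x) = 4
Newton step: x_1 = x_0 - f'(x_0)/f''(x_0)
f'(-2) = -2
x_1 = -2 - -2/4 = -3/2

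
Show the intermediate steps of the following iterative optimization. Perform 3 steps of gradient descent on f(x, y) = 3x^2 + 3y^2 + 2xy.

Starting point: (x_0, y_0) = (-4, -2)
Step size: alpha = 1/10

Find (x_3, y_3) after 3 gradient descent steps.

f(x,y) = 3x^2 + 3y^2 + 2xy
grad_x = 6x + 2y, grad_y = 6y + 2x
Step 1: grad = (-28, -20), (-6/5, 0)
Step 2: grad = (-36/5, -12/5), (-12/25, 6/25)
Step 3: grad = (-12/5, 12/25), (-6/25, 24/125)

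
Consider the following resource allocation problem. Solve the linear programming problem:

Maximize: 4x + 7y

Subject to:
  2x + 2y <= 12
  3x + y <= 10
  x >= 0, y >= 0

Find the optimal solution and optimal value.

Feasible vertices: (0, 0), (0, 6), (2, 4), (10/3, 0)
Objective 4x + 7y at each:
  (0, 0): 0
  (0, 6): 42
  (2, 4): 36
  (10/3, 0): 40/3
Maximum is 42 at (0, 6).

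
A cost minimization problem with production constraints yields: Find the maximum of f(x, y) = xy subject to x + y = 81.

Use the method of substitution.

Substitute y = 81 - x into f(x,y) = xy:
g(x) = x(81 - x) = 81x - x^2
g'(x) = 81 - 2x = 0  =>  x = 81/2
y = 81 - 81/2 = 81/2
Maximum value = (81/2) * (81/2) = 6561/4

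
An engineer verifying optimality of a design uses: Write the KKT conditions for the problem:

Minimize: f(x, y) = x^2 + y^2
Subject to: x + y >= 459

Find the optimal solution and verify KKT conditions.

KKT conditions for min x^2 + y^2 s.t. x + y >= 459:
Stationarity: 2x = mu, 2y = mu
So x = y = mu/2.
Complementary slackness: mu*(x + y - 459) = 0
Primal feasibility: x + y >= 459; dual feasibility: mu >= 0
If mu = 0 then x = y = 0, but 0 + 0 < 459 is infeasible, so the constraint is active.
Constraint active: x + y = 2*(mu/2) = 459 => mu = 459
x = y = 459/2, f = 210681/2
Verify: stationarity 2*(459/2) = 459 = mu; primal 459/2 + 459/2 = 459 >= 459; dual mu = 459 >= 0; complementary slackness 459*(459 - 459) = 0. All KKT conditions hold.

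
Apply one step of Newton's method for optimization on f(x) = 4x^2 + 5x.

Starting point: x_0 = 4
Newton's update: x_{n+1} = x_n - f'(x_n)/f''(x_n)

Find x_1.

f(x) = 4x^2 + 5x
f'(x) = 8x + (5), f''(x) = 8
Newton step: x_1 = x_0 - f'(x_0)/f''(x_0)
f'(4) = 37
x_1 = 4 - 37/8 = -5/8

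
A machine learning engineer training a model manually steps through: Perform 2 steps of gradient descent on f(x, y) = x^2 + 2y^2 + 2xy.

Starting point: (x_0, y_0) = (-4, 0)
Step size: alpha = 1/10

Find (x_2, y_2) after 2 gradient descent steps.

f(x,y) = x^2 + 2y^2 + 2xy
grad_x = 2x + 2y, grad_y = 4y + 2x
Step 1: grad = (-8, -8), (-16/5, 4/5)
Step 2: grad = (-24/5, -16/5), (-68/25, 28/25)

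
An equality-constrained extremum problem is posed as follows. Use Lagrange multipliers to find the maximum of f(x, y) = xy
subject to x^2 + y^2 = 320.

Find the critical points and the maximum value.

Lagrange conditions: y = 2*lambda*x and x = 2*lambda*y
If x = 0 then y = 0, violating the constraint, so x, y != 0.
Dividing: y/x = x/y => x^2 = y^2 => y = x or y = -x
Constraint: 2x^2 = 320 => x^2 = 160 => x = +/-sqrt(160)
Critical points: (sqrt(160), sqrt(160)), (-sqrt(160), -sqrt(160)), (sqrt(160), -sqrt(160)), (-sqrt(160), sqrt(160))
  y = x:  xy = x^2 = 160  at (sqrt(160), sqrt(160)) and (-sqrt(160), -sqrt(160))
  y = -x: xy = -x^2 = -160 at (sqrt(160), -sqrt(160)) and (-sqrt(160), sqrt(160))
Maximum xy = 160 at (sqrt(160), sqrt(160)) and (-sqrt(160), -sqrt(160))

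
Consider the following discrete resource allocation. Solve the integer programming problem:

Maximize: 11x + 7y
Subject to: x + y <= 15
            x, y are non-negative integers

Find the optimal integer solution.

Objective: 11x + 7y, constraint: x + y <= 15
Coefficient of x is 11 >= coefficient of y is 7, so allocate the entire budget to x.
Optimal: x = 15, y = 0, value = 165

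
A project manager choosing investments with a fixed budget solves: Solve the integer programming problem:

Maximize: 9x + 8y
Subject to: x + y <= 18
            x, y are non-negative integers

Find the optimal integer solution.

Objective: 9x + 8y, constraint: x + y <= 18
Coefficient of x is 9 >= coefficient of y is 8, so allocate the entire budget to x.
Optimal: x = 18, y = 0, value = 162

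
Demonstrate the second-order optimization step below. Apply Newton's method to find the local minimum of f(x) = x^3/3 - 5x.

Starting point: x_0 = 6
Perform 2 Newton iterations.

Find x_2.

f(x) = x^3/3 - 5x
f'(x) = x^2 - 5, f''(x) = 2x
Newton update: x_{n+1} = x_n - (x_n^2 - 5)/(2*x_n)
Step 1: x_0 = 6, f'=31, f''=12, x_1 = 41/12
Step 2: x_1 = 41/12, f'=961/144, f''=41/6, x_2 = 2401/984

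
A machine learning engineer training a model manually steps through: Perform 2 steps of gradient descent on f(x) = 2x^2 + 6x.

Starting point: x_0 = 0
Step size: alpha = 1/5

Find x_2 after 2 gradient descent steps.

f(x) = 2x^2 + 6x, f'(x) = 4x + (6)
Step 1: f'(0) = 6, x_1 = 0 - 1/5 * 6 = -6/5
Step 2: f'(-6/5) = 6/5, x_2 = -6/5 - 1/5 * 6/5 = -36/25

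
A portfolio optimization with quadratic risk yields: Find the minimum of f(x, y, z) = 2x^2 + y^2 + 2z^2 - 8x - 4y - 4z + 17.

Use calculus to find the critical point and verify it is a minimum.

f(x,y,z) = 2x^2 + y^2 + 2z^2 - 8x - 4y - 4z + 17
df/dx = 4x + (-8) = 0 => x = 2
df/dy = 2y + (-4) = 0 => y = 2
df/dz = 4z + (-4) = 0 => z = 1
f(2,2,1) = 2*(2)^2 + 1*(2)^2 + 2*(1)^2 + -8*(2) + -4*(2) + -4*(1) + 17 = 3
Hessian is diagonal with entries 4, 2, 4 > 0, confirmed minimum.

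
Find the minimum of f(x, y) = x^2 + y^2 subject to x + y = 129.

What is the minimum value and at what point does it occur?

Substitute y = 129 - x into f(x,y) = x^2 + y^2:
g(x) = x^2 + (129 - x)^2 = 2x^2 - 258x + 16641
g'(x) = 4x - 258 = 0  =>  x = 129/2
y = 129 - 129/2 = 129/2
Minimum value = (129/2)^2 + (129/2)^2 = 16641/2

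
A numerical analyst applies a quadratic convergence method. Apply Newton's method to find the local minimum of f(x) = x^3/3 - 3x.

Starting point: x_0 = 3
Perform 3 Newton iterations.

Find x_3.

f(x) = x^3/3 - 3x
f'(x) = x^2 - 3, f''(x) = 2x
Newton update: x_{n+1} = x_n - (x_n^2 - 3)/(2*x_n)
Step 1: x_0 = 3, f'=6, f''=6, x_1 = 2
Step 2: x_1 = 2, f'=1, f''=4, x_2 = 7/4
Step 3: x_2 = 7/4, f'=1/16, f''=7/2, x_3 = 97/56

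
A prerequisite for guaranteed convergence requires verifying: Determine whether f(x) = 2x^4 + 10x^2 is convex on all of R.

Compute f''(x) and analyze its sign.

f(x) = 2x^4 + 10x^2
f'(x) = 8x^3 + 20x
f''(x) = 24x^2 + 20
f''(x) = 24x^2 + 20 >= 20 > 0 for all x
Therefore, f is convex on R.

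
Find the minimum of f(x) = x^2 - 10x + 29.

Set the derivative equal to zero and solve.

f(x) = x^2 - 10x + 29
f'(x) = 2x + (-10) = 0
x = 10/2 = 5
f(5) = 4
Since f''(x) = 2 > 0, this is a minimum.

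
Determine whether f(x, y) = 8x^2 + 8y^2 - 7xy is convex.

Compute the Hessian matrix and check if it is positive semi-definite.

f(x,y) = 8x^2 + 8y^2 - 7xy
Hessian H = [[16, -7], [-7, 16]]
trace(H) = 32, det(H) = 207
Eigenvalues: (32 +/- sqrt(196)) / 2 = 23, 9
Since both eigenvalues > 0, f is convex.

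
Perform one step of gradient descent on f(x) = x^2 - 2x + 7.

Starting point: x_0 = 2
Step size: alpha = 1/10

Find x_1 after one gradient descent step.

f(x) = x^2 - 2x + 7
f'(x) = 2x - 2
f'(2) = 2*2 + (-2) = 2
x_1 = x_0 - alpha * f'(x_0) = 2 - 1/10 * 2 = 9/5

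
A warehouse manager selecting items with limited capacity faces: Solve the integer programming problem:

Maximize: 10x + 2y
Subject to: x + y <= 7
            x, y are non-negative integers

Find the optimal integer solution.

Objective: 10x + 2y, constraint: x + y <= 7
Coefficient of x is 10 >= coefficient of y is 2, so allocate the entire budget to x.
Optimal: x = 7, y = 0, value = 70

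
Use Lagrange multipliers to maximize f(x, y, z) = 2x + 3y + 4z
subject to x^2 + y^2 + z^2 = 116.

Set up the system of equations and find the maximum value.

Lagrange conditions: 2 = 2*lambda*x, 3 = 2*lambda*y, 4 = 2*lambda*z
So x:2 = y:3 = z:4, i.e. x = 2t, y = 3t, z = 4t
Constraint: t^2*(2^2 + 3^2 + 4^2) = 116
  t^2 * 29 = 116  =>  t = sqrt(4)
Maximum = 2*2t + 3*3t + 4*4t = 29*sqrt(4) = 58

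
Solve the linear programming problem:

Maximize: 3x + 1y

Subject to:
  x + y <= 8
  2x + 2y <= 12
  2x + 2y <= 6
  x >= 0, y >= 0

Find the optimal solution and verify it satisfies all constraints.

Feasible vertices: (0, 0), (0, 3), (3, 0)
Objective 3x + 1y at each vertex:
  (0, 0): 0
  (0, 3): 3
  (3, 0): 9
Maximum is 9 at (3, 0).
Verify constraints at (x, y) = (3, 0):
  1*3 + 1*0 = 3 <= 8
  2*3 + 2*0 = 6 <= 12
  2*3 + 2*0 = 6 <= 6 (active)
  x = 3 >= 0, y = 0 >= 0. All constraints satisfied.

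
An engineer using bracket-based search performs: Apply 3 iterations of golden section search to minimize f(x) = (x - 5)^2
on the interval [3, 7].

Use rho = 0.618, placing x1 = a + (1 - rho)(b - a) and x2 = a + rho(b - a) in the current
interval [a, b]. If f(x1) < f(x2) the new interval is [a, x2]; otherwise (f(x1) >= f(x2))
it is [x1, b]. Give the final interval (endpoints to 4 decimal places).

Golden section search for min of f(x) = (x - 5)^2 on [3, 7].
Each step: x1 = a + (1 - rho)(b - a), x2 = a + rho(b - a); if f(x1) < f(x2) keep [a, x2], otherwise keep [x1, b].
Step 1: [3.0000, 7.0000], x1=4.5280 (f=0.2228), x2=5.4720 (f=0.2228); f(x1) = f(x2) (tie, not '<') => keep [4.5280, 7.0000]
Step 2: [4.5280, 7.0000], x1=5.4723 (f=0.2231), x2=6.0557 (f=1.1145); f(x1) < f(x2) => keep [4.5280, 6.0557]
Step 3: [4.5280, 6.0557], x1=5.1116 (f=0.0125), x2=5.4721 (f=0.2229); f(x1) < f(x2) => keep [4.5280, 5.4721]
Final interval: [4.5280, 5.4721]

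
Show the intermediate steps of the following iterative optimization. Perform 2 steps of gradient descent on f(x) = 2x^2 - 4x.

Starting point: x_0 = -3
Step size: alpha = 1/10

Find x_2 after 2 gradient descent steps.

f(x) = 2x^2 - 4x, f'(x) = 4x + (-4)
Step 1: f'(-3) = -16, x_1 = -3 - 1/10 * -16 = -7/5
Step 2: f'(-7/5) = -48/5, x_2 = -7/5 - 1/10 * -48/5 = -11/25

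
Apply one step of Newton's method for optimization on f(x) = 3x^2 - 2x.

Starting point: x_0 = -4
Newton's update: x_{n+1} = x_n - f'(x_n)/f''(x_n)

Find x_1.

f(x) = 3x^2 - 2x
f'(x) = 6x + (-2), f''(x) = 6
Newton step: x_1 = x_0 - f'(x_0)/f''(x_0)
f'(-4) = -26
x_1 = -4 - -26/6 = 1/3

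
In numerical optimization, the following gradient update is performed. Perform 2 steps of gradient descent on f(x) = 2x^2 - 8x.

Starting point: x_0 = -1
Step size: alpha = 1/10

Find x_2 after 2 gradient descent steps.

f(x) = 2x^2 - 8x, f'(x) = 4x + (-8)
Step 1: f'(-1) = -12, x_1 = -1 - 1/10 * -12 = 1/5
Step 2: f'(1/5) = -36/5, x_2 = 1/5 - 1/10 * -36/5 = 23/25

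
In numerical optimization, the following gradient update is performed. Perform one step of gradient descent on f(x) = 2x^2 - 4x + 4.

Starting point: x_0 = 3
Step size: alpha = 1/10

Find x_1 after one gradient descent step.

f(x) = 2x^2 - 4x + 4
f'(x) = 4x - 4
f'(3) = 4*3 + (-4) = 8
x_1 = x_0 - alpha * f'(x_0) = 3 - 1/10 * 8 = 11/5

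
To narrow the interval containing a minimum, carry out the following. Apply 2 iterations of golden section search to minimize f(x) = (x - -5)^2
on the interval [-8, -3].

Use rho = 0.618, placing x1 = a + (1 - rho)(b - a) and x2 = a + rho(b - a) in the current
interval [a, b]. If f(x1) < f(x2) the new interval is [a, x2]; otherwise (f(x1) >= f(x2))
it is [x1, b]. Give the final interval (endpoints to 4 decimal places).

Golden section search for min of f(x) = (x - -5)^2 on [-8, -3].
Each step: x1 = a + (1 - rho)(b - a), x2 = a + rho(b - a); if f(x1) < f(x2) keep [a, x2], otherwise keep [x1, b].
Step 1: [-8.0000, -3.0000], x1=-6.0900 (f=1.1881), x2=-4.9100 (f=0.0081); f(x1) > f(x2) => keep [-6.0900, -3.0000]
Step 2: [-6.0900, -3.0000], x1=-4.9096 (f=0.0082), x2=-4.1804 (f=0.6718); f(x1) < f(x2) => keep [-6.0900, -4.1804]
Final interval: [-6.0900, -4.1804]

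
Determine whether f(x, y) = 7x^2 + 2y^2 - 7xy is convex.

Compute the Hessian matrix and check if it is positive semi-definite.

f(x,y) = 7x^2 + 2y^2 - 7xy
Hessian H = [[14, -7], [-7, 4]]
trace(H) = 18, det(H) = 7
Eigenvalues: (18 +/- sqrt(296)) / 2 = 17.6, 0.3977
Since both eigenvalues > 0, f is convex.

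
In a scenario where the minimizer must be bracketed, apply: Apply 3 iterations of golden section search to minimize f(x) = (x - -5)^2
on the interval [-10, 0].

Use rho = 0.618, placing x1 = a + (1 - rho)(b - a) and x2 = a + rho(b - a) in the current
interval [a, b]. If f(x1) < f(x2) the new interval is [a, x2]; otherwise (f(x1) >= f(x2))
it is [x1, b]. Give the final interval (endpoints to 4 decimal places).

Golden section search for min of f(x) = (x - -5)^2 on [-10, 0].
Each step: x1 = a + (1 - rho)(b - a), x2 = a + rho(b - a); if f(x1) < f(x2) keep [a, x2], otherwise keep [x1, b].
Step 1: [-10.0000, 0.0000], x1=-6.1800 (f=1.3924), x2=-3.8200 (f=1.3924); f(x1) = f(x2) (tie, not '<') => keep [-6.1800, 0.0000]
Step 2: [-6.1800, 0.0000], x1=-3.8192 (f=1.3942), x2=-2.3608 (f=6.9656); f(x1) < f(x2) => keep [-6.1800, -2.3608]
Step 3: [-6.1800, -2.3608], x1=-4.7211 (f=0.0778), x2=-3.8197 (f=1.3931); f(x1) < f(x2) => keep [-6.1800, -3.8197]
Final interval: [-6.1800, -3.8197]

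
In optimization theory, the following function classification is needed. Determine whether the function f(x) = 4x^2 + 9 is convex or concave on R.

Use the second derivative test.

f(x) = 4x^2 + 9
f'(x) = 8x + 0
f''(x) = 8
Since f''(x) = 8 > 0 for all x, f is convex on R.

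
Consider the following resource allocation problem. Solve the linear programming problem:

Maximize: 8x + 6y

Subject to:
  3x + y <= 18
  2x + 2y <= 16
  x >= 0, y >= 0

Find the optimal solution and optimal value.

Feasible vertices: (0, 0), (0, 8), (5, 3), (6, 0)
Objective 8x + 6y at each:
  (0, 0): 0
  (0, 8): 48
  (5, 3): 58
  (6, 0): 48
Maximum is 58 at (5, 3).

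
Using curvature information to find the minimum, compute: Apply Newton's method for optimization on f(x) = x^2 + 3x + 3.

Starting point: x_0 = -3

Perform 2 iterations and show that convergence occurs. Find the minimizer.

f(x) = x^2 + 3x + 3, f'(x) = 2x + (3), f''(x) = 2
Step 1: f'(-3) = -3, x_1 = -3 - -3/2 = -3/2
Step 2: f'(-3/2) = 0, x_2 = -3/2 (converged)
Newton's method converges in 1 step for quadratics.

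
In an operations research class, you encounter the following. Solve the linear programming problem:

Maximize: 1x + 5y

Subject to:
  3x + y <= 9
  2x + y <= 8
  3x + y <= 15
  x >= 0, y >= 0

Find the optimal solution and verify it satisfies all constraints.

Feasible vertices: (0, 0), (0, 8), (1, 6), (3, 0)
Objective 1x + 5y at each vertex:
  (0, 0): 0
  (0, 8): 40
  (1, 6): 31
  (3, 0): 3
Maximum is 40 at (0, 8).
Verify constraints at (x, y) = (0, 8):
  3*0 + 1*8 = 8 <= 9
  2*0 + 1*8 = 8 <= 8 (active)
  3*0 + 1*8 = 8 <= 15
  x = 0 >= 0, y = 8 >= 0. All constraints satisfied.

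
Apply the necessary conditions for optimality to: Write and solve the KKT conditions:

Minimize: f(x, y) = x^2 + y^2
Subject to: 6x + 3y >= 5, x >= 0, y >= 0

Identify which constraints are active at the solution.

KKT conditions for min x^2 + y^2 s.t. 6x + 3y >= 5, x >= 0, y >= 0:
Stationarity: 2x = mu*6 + mu_x, 2y = mu*3 + mu_y, with mu, mu_x, mu_y >= 0
Complementary slackness: mu*(6x + 3y - 5) = 0, mu_x*x = 0, mu_y*y = 0
(0, 0) is infeasible (6*0 + 3*0 < 5), so if mu = 0 stationarity would force x = mu_x/2 >= 0, y = mu_y/2 >= 0 with mu_x*x = mu_y*y = 0, i.e. x = y = 0: contradiction. Hence mu > 0 and 6x + 3y = 5 is active.
Try x > 0, y > 0 (so mu_x = mu_y = 0): x = 6*mu/2, y = 3*mu/2
Substitute: 6*(6*mu/2) + 3*(3*mu/2) = 5
  mu*45/2 = 5 => mu = 2/9
x* = 2/3 > 0, y* = 1/3 > 0, consistent with mu_x = mu_y = 0.
f is convex and the constraints are linear, so this KKT point is the global minimum.
f* = 5/9
Active constraints: 6x + 3y >= 5 (holds with equality, mu = 2/9 > 0); x >= 0 and y >= 0 are inactive (mu_x = mu_y = 0).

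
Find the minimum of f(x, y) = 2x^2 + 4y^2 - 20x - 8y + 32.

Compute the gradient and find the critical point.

f(x,y) = 2x^2 + 4y^2 - 20x - 8y + 32
df/dx = 4x + (-20) = 0  =>  x = 5
df/dy = 8y + (-8) = 0  =>  y = 1
f(5, 1) = 2*(5)^2 + 4*(1)^2 + -20*(5) + -8*(1) + 32 = -22
Hessian is diagonal with entries 4, 8 > 0, so this is a minimum.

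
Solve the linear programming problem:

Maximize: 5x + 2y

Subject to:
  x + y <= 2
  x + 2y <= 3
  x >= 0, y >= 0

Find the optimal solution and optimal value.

Feasible vertices: (0, 0), (0, 3/2), (1, 1), (2, 0)
Objective 5x + 2y at each:
  (0, 0): 0
  (0, 3/2): 3
  (1, 1): 7
  (2, 0): 10
Maximum is 10 at (2, 0).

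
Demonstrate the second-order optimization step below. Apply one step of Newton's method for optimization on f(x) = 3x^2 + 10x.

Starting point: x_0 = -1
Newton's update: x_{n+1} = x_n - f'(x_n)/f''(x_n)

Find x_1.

f(x) = 3x^2 + 10x
f'(x) = 6x + (10), f''(x) = 6
Newton step: x_1 = x_0 - f'(x_0)/f''(x_0)
f'(-1) = 4
x_1 = -1 - 4/6 = -5/3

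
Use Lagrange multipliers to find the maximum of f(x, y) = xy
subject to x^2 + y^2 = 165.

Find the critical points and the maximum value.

Lagrange conditions: y = 2*lambda*x and x = 2*lambda*y
If x = 0 then y = 0, violating the constraint, so x, y != 0.
Dividing: y/x = x/y => x^2 = y^2 => y = x or y = -x
Constraint: 2x^2 = 165 => x^2 = 165/2 => x = +/-sqrt(165/2)
Critical points: (sqrt(165/2), sqrt(165/2)), (-sqrt(165/2), -sqrt(165/2)), (sqrt(165/2), -sqrt(165/2)), (-sqrt(165/2), sqrt(165/2))
  y = x:  xy = x^2 = 165/2  at (sqrt(165/2), sqrt(165/2)) and (-sqrt(165/2), -sqrt(165/2))
  y = -x: xy = -x^2 = -165/2 at (sqrt(165/2), -sqrt(165/2)) and (-sqrt(165/2), sqrt(165/2))
Maximum xy = 165/2 at (sqrt(165/2), sqrt(165/2)) and (-sqrt(165/2), -sqrt(165/2))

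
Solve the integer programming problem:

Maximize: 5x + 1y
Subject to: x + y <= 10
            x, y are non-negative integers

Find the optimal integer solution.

Objective: 5x + 1y, constraint: x + y <= 10
Coefficient of x is 5 >= coefficient of y is 1, so allocate the entire budget to x.
Optimal: x = 10, y = 0, value = 50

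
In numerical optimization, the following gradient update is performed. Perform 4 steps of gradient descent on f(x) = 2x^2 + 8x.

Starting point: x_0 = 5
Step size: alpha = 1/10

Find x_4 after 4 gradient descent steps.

f(x) = 2x^2 + 8x, f'(x) = 4x + (8)
Step 1: f'(5) = 28, x_1 = 5 - 1/10 * 28 = 11/5
Step 2: f'(11/5) = 84/5, x_2 = 11/5 - 1/10 * 84/5 = 13/25
Step 3: f'(13/25) = 252/25, x_3 = 13/25 - 1/10 * 252/25 = -61/125
Step 4: f'(-61/125) = 756/125, x_4 = -61/125 - 1/10 * 756/125 = -683/625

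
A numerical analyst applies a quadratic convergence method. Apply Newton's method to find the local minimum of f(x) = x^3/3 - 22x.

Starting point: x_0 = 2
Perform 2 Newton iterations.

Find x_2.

f(x) = x^3/3 - 22x
f'(x) = x^2 - 22, f''(x) = 2x
Newton update: x_{n+1} = x_n - (x_n^2 - 22)/(2*x_n)
Step 1: x_0 = 2, f'=-18, f''=4, x_1 = 13/2
Step 2: x_1 = 13/2, f'=81/4, f''=13, x_2 = 257/52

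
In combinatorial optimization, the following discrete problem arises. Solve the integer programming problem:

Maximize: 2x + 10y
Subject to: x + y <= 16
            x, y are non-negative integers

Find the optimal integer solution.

Objective: 2x + 10y, constraint: x + y <= 16
Coefficient of y is 10 > coefficient of x is 2, so allocate the entire budget to y.
Optimal: x = 0, y = 16, value = 160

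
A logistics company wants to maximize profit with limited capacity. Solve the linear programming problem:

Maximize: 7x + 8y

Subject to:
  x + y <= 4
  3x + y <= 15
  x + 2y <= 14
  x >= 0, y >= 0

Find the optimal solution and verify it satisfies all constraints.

Feasible vertices: (0, 0), (0, 4), (4, 0)
Objective 7x + 8y at each vertex:
  (0, 0): 0
  (0, 4): 32
  (4, 0): 28
Maximum is 32 at (0, 4).
Verify constraints at (x, y) = (0, 4):
  1*0 + 1*4 = 4 <= 4 (active)
  3*0 + 1*4 = 4 <= 15
  1*0 + 2*4 = 8 <= 14
  x = 0 >= 0, y = 4 >= 0. All constraints satisfied.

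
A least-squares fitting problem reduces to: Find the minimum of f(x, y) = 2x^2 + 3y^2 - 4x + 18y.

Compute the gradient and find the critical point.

f(x,y) = 2x^2 + 3y^2 - 4x + 18y
df/dx = 4x + (-4) = 0  =>  x = 1
df/dy = 6y + (18) = 0  =>  y = -3
f(1, -3) = 2*(1)^2 + 3*(-3)^2 + -4*(1) + 18*(-3) = -29
Hessian is diagonal with entries 4, 6 > 0, so this is a minimum.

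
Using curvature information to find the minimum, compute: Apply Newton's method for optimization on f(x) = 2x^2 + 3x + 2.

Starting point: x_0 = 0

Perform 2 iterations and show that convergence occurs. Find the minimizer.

f(x) = 2x^2 + 3x + 2, f'(x) = 4x + (3), f''(x) = 4
Step 1: f'(0) = 3, x_1 = 0 - 3/4 = -3/4
Step 2: f'(-3/4) = 0, x_2 = -3/4 (converged)
Newton's method converges in 1 step for quadratics.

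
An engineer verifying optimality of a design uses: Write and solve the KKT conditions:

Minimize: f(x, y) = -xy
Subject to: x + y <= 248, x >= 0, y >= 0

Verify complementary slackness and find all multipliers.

Problem: min -xy s.t. x + y <= 248 (multiplier lambda), x >= 0 (mu_x), y >= 0 (mu_y)
KKT stationarity: -y + lambda - mu_x = 0, -x + lambda - mu_y = 0, with lambda, mu_x, mu_y >= 0
Complementary slackness: lambda*(x + y - 248) = 0, mu_x*x = 0, mu_y*y = 0
If lambda = 0: y = -mu_x <= 0 and x = -mu_y <= 0 force x = y = 0 with f = 0; but x = y = 124 is feasible with f = -15376 < 0, so this is not the minimum. Hence lambda > 0 and x + y = 248.
Try x > 0, y > 0 (so mu_x = mu_y = 0): y = lambda, x = lambda => x = y = lambda
x + y = 248 => 2*lambda = 248 => lambda = 124
x* = y* = 124 > 0, consistent with mu_x = mu_y = 0.
(Any feasible point with x = 0 or y = 0 has f = 0 > -15376, so the minimum is not on those boundaries.)
min(-xy) = -15376 (i.e. max xy = 15376)
Multipliers: lambda = 124, mu_x = 0, mu_y = 0
Complementary slackness: lambda*(x + y - 248) = 124*(124 + 124 - 248) = 0, mu_x*x = 0*124 = 0, mu_y*y = 0*124 = 0. Satisfied.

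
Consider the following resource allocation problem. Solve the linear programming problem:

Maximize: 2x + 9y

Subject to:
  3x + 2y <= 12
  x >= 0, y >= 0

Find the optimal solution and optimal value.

The feasible region has vertices at [(0, 0), (4, 0), (0, 6)].
Checking objective 2x + 9y at each vertex:
  (0, 0): 2*0 + 9*0 = 0
  (4, 0): 2*4 + 9*0 = 8
  (0, 6): 2*0 + 9*6 = 54
Maximum is 54 at (0, 6).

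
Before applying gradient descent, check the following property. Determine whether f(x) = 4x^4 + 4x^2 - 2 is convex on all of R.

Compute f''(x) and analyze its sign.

f(x) = 4x^4 + 4x^2 - 2
f'(x) = 16x^3 + 8x
f''(x) = 48x^2 + 8
f''(x) = 48x^2 + 8 >= 8 > 0 for all x
Therefore, f is convex on R.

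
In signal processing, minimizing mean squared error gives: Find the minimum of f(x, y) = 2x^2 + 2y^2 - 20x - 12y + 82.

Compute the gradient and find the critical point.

f(x,y) = 2x^2 + 2y^2 - 20x - 12y + 82
df/dx = 4x + (-20) = 0  =>  x = 5
df/dy = 4y + (-12) = 0  =>  y = 3
f(5, 3) = 2*(5)^2 + 2*(3)^2 + -20*(5) + -12*(3) + 82 = 14
Hessian is diagonal with entries 4, 4 > 0, so this is a minimum.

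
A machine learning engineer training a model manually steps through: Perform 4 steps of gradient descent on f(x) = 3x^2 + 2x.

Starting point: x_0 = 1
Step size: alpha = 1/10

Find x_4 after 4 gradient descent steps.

f(x) = 3x^2 + 2x, f'(x) = 6x + (2)
Step 1: f'(1) = 8, x_1 = 1 - 1/10 * 8 = 1/5
Step 2: f'(1/5) = 16/5, x_2 = 1/5 - 1/10 * 16/5 = -3/25
Step 3: f'(-3/25) = 32/25, x_3 = -3/25 - 1/10 * 32/25 = -31/125
Step 4: f'(-31/125) = 64/125, x_4 = -31/125 - 1/10 * 64/125 = -187/625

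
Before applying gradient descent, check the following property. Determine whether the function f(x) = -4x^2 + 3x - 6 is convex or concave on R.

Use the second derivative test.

f(x) = -4x^2 + 3x - 6
f'(x) = -8x + 3
f''(x) = -8
Since f''(x) = -8 < 0 for all x, f is concave on R.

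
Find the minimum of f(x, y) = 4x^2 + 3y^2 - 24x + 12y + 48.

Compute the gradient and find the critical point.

f(x,y) = 4x^2 + 3y^2 - 24x + 12y + 48
df/dx = 8x + (-24) = 0  =>  x = 3
df/dy = 6y + (12) = 0  =>  y = -2
f(3, -2) = 4*(3)^2 + 3*(-2)^2 + -24*(3) + 12*(-2) + 48 = 0
Hessian is diagonal with entries 8, 6 > 0, so this is a minimum.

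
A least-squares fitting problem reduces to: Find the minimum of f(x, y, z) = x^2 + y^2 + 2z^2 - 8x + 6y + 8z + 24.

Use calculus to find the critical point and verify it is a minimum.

f(x,y,z) = x^2 + y^2 + 2z^2 - 8x + 6y + 8z + 24
df/dx = 2x + (-8) = 0 => x = 4
df/dy = 2y + (6) = 0 => y = -3
df/dz = 4z + (8) = 0 => z = -2
f(4,-3,-2) = 1*(4)^2 + 1*(-3)^2 + 2*(-2)^2 + -8*(4) + 6*(-3) + 8*(-2) + 24 = -9
Hessian is diagonal with entries 2, 2, 4 > 0, confirmed minimum.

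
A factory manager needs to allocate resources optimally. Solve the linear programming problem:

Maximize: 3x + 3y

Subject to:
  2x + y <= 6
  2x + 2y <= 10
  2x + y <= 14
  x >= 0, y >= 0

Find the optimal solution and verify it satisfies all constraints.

Feasible vertices: (0, 0), (0, 5), (1, 4), (3, 0)
Objective 3x + 3y at each vertex:
  (0, 0): 0
  (0, 5): 15
  (1, 4): 15
  (3, 0): 9
Maximum is 15 at (0, 5).
Verify constraints at (x, y) = (0, 5):
  2*0 + 1*5 = 5 <= 6
  2*0 + 2*5 = 10 <= 10 (active)
  2*0 + 1*5 = 5 <= 14
  x = 0 >= 0, y = 5 >= 0. All constraints satisfied.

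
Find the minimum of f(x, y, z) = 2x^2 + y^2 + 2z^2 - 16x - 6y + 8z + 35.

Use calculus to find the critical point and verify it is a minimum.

f(x,y,z) = 2x^2 + y^2 + 2z^2 - 16x - 6y + 8z + 35
df/dx = 4x + (-16) = 0 => x = 4
df/dy = 2y + (-6) = 0 => y = 3
df/dz = 4z + (8) = 0 => z = -2
f(4,3,-2) = 2*(4)^2 + 1*(3)^2 + 2*(-2)^2 + -16*(4) + -6*(3) + 8*(-2) + 35 = -14
Hessian is diagonal with entries 4, 2, 4 > 0, confirmed minimum.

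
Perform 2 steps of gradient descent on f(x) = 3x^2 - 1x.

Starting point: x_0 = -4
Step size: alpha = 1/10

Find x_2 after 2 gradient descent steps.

f(x) = 3x^2 - 1x, f'(x) = 6x + (-1)
Step 1: f'(-4) = -25, x_1 = -4 - 1/10 * -25 = -3/2
Step 2: f'(-3/2) = -10, x_2 = -3/2 - 1/10 * -10 = -1/2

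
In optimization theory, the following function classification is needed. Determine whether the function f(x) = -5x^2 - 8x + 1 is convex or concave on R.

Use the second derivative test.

f(x) = -5x^2 - 8x + 1
f'(x) = -10x - 8
f''(x) = -10
Since f''(x) = -10 < 0 for all x, f is concave on R.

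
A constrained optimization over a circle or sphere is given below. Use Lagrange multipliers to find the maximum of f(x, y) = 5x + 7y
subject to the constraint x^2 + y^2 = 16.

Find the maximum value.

Set up Lagrange conditions: grad f = lambda * grad g
  5 = 2*lambda*x
  7 = 2*lambda*y
From these: x/y = 5/7, so x = 5t, y = 7t for some t.
Substitute into constraint: (5t)^2 + (7t)^2 = 16
  t^2 * 74 = 16
  t = sqrt(16/74)
Maximum = 5*x + 7*y = (5^2 + 7^2)*t = 74 * sqrt(16/74) = sqrt(1184)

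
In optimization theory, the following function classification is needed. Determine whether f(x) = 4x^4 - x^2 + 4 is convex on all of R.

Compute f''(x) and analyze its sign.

f(x) = 4x^4 - x^2 + 4
f'(x) = 16x^3 + -2x
f''(x) = 48x^2 + -2
f''(0) = -2 < 0, so not convex near x = 0
Therefore, f is not globally convex on R.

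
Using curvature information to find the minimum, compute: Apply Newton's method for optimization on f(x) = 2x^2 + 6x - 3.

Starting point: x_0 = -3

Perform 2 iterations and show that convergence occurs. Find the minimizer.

f(x) = 2x^2 + 6x - 3, f'(x) = 4x + (6), f''(x) = 4
Step 1: f'(-3) = -6, x_1 = -3 - -6/4 = -3/2
Step 2: f'(-3/2) = 0, x_2 = -3/2 (converged)
Newton's method converges in 1 step for quadratics.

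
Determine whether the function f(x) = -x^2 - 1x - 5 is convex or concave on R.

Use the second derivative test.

f(x) = -x^2 - 1x - 5
f'(x) = -2x - 1
f''(x) = -2
Since f''(x) = -2 < 0 for all x, f is concave on R.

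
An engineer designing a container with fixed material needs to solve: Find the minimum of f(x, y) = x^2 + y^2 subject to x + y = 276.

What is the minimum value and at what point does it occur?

Substitute y = 276 - x into f(x,y) = x^2 + y^2:
g(x) = x^2 + (276 - x)^2 = 2x^2 - 552x + 76176
g'(x) = 4x - 552 = 0  =>  x = 138
y = 276 - 138 = 138
Minimum value = 138^2 + 138^2 = 38088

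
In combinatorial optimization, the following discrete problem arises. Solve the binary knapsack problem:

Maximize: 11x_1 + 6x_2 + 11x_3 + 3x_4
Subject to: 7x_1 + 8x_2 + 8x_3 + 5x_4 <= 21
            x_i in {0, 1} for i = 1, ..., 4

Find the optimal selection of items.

Items: item 1 (v=11, w=7), item 2 (v=6, w=8), item 3 (v=11, w=8), item 4 (v=3, w=5)
Capacity: 21
Checking all 16 subsets (w = total weight, v = total value):
  {}: w = 0, v = 0
  {1}: w = 7, v = 11
  {2}: w = 8, v = 6
  {3}: w = 8, v = 11
  {4}: w = 5, v = 3
  {1, 2}: w = 15, v = 17
  {1, 3}: w = 15, v = 22
  {1, 4}: w = 12, v = 14
  {2, 3}: w = 16, v = 17
  {2, 4}: w = 13, v = 9
  {3, 4}: w = 13, v = 14
  {1, 2, 3}: w = 23 > 21, infeasible
  {1, 2, 4}: w = 20, v = 20
  {1, 3, 4}: w = 20, v = 25
  {2, 3, 4}: w = 21, v = 20
  {1, 2, 3, 4}: w = 28 > 21, infeasible
Best feasible subset: items [1, 3, 4]
Total weight: 20 <= 21, total value: 25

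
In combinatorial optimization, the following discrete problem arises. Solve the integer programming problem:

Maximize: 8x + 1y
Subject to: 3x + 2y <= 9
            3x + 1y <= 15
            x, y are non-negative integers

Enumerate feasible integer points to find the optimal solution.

Constraint 1: 3x + 2y <= 9
Constraint 2: 3x + 1y <= 15
Feasible x range (need y >= 0): 0 <= x <= min(9/3, 15/3) => x in {0, ..., 3}.
Enumerate feasible integer points row by row (the coefficient of y is 1 > 0, so for each x the largest feasible y gives the best value):
  x = 0: y <= min((9 - 3*0)/2, (15 - 3*0)/1) => y in {0, ..., 4}; best 8*0 + 1*4 = 4
  x = 1: y <= min((9 - 3*1)/2, (15 - 3*1)/1) => y in {0, ..., 3}; best 8*1 + 1*3 = 11
  x = 2: y <= min((9 - 3*2)/2, (15 - 3*2)/1) => y in {0, ..., 1}; best 8*2 + 1*1 = 17
  x = 3: y <= min((9 - 3*3)/2, (15 - 3*3)/1) => y in {0}; best 8*3 + 1*0 = 24
The maximum 8x + 1y = 24 is achieved at x = 3, y = 0.
Check: 3*3 + 2*0 = 9 <= 9 and 3*3 + 1*0 = 9 <= 15.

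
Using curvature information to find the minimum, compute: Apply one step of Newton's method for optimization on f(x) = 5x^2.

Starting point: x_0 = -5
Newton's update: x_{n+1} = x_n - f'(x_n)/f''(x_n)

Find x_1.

f(x) = 5x^2
f'(x) = 10x + (0), f''(x) = 10
Newton step: x_1 = x_0 - f'(x_0)/f''(x_0)
f'(-5) = -50
x_1 = -5 - -50/10 = 0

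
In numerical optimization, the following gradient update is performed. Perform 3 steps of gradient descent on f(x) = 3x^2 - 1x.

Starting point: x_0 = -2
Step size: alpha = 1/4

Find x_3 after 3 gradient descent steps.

f(x) = 3x^2 - 1x, f'(x) = 6x + (-1)
Step 1: f'(-2) = -13, x_1 = -2 - 1/4 * -13 = 5/4
Step 2: f'(5/4) = 13/2, x_2 = 5/4 - 1/4 * 13/2 = -3/8
Step 3: f'(-3/8) = -13/4, x_3 = -3/8 - 1/4 * -13/4 = 7/16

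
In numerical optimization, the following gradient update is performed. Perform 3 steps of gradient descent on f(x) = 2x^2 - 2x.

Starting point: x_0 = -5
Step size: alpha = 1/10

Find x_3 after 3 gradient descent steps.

f(x) = 2x^2 - 2x, f'(x) = 4x + (-2)
Step 1: f'(-5) = -22, x_1 = -5 - 1/10 * -22 = -14/5
Step 2: f'(-14/5) = -66/5, x_2 = -14/5 - 1/10 * -66/5 = -37/25
Step 3: f'(-37/25) = -198/25, x_3 = -37/25 - 1/10 * -198/25 = -86/125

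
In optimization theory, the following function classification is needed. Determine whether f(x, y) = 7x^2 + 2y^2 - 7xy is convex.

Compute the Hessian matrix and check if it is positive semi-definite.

f(x,y) = 7x^2 + 2y^2 - 7xy
Hessian H = [[14, -7], [-7, 4]]
trace(H) = 18, det(H) = 7
Eigenvalues: (18 +/- sqrt(296)) / 2 = 17.6, 0.3977
Since both eigenvalues > 0, f is convex.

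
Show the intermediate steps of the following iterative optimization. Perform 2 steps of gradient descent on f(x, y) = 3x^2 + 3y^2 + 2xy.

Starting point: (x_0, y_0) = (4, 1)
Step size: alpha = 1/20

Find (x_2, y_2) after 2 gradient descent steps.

f(x,y) = 3x^2 + 3y^2 + 2xy
grad_x = 6x + 2y, grad_y = 6y + 2x
Step 1: grad = (26, 14), (27/10, 3/10)
Step 2: grad = (84/5, 36/5), (93/50, -3/50)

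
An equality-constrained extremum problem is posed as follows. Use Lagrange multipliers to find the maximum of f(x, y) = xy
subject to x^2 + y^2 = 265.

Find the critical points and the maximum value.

Lagrange conditions: y = 2*lambda*x and x = 2*lambda*y
If x = 0 then y = 0, violating the constraint, so x, y != 0.
Dividing: y/x = x/y => x^2 = y^2 => y = x or y = -x
Constraint: 2x^2 = 265 => x^2 = 265/2 => x = +/-sqrt(265/2)
Critical points: (sqrt(265/2), sqrt(265/2)), (-sqrt(265/2), -sqrt(265/2)), (sqrt(265/2), -sqrt(265/2)), (-sqrt(265/2), sqrt(265/2))
  y = x:  xy = x^2 = 265/2  at (sqrt(265/2), sqrt(265/2)) and (-sqrt(265/2), -sqrt(265/2))
  y = -x: xy = -x^2 = -265/2 at (sqrt(265/2), -sqrt(265/2)) and (-sqrt(265/2), sqrt(265/2))
Maximum xy = 265/2 at (sqrt(265/2), sqrt(265/2)) and (-sqrt(265/2), -sqrt(265/2))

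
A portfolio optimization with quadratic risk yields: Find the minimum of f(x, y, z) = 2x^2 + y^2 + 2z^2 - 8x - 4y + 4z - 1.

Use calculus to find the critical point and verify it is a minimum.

f(x,y,z) = 2x^2 + y^2 + 2z^2 - 8x - 4y + 4z - 1
df/dx = 4x + (-8) = 0 => x = 2
df/dy = 2y + (-4) = 0 => y = 2
df/dz = 4z + (4) = 0 => z = -1
f(2,2,-1) = 2*(2)^2 + 1*(2)^2 + 2*(-1)^2 + -8*(2) + -4*(2) + 4*(-1) + -1 = -15
Hessian is diagonal with entries 4, 2, 4 > 0, confirmed minimum.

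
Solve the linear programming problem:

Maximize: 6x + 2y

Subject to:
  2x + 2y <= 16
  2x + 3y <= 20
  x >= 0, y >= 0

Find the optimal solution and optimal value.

Feasible vertices: (0, 0), (0, 20/3), (4, 4), (8, 0)
Objective 6x + 2y at each:
  (0, 0): 0
  (0, 20/3): 40/3
  (4, 4): 32
  (8, 0): 48
Maximum is 48 at (8, 0).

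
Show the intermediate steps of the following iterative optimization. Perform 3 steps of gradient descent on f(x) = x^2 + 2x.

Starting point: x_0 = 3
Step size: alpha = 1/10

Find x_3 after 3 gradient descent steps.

f(x) = x^2 + 2x, f'(x) = 2x + (2)
Step 1: f'(3) = 8, x_1 = 3 - 1/10 * 8 = 11/5
Step 2: f'(11/5) = 32/5, x_2 = 11/5 - 1/10 * 32/5 = 39/25
Step 3: f'(39/25) = 128/25, x_3 = 39/25 - 1/10 * 128/25 = 131/125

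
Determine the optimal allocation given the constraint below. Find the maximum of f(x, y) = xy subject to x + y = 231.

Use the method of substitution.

Substitute y = 231 - x into f(x,y) = xy:
g(x) = x(231 - x) = 231x - x^2
g'(x) = 231 - 2x = 0  =>  x = 231/2
y = 231 - 231/2 = 231/2
Maximum value = (231/2) * (231/2) = 53361/4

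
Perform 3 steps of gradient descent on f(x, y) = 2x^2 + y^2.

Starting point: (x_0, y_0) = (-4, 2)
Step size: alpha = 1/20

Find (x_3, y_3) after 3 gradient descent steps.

f(x,y) = 2x^2 + y^2
grad_x = 4x + 0y, grad_y = 2y + 0x
Step 1: grad = (-16, 4), (-16/5, 9/5)
Step 2: grad = (-64/5, 18/5), (-64/25, 81/50)
Step 3: grad = (-256/25, 81/25), (-256/125, 729/500)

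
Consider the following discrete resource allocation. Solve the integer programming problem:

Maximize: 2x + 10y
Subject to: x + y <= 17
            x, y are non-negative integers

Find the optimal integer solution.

Objective: 2x + 10y, constraint: x + y <= 17
Coefficient of y is 10 > coefficient of x is 2, so allocate the entire budget to y.
Optimal: x = 0, y = 17, value = 170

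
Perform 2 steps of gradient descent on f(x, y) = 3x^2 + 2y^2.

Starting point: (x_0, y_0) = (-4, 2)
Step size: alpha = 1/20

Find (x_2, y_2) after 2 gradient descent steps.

f(x,y) = 3x^2 + 2y^2
grad_x = 6x + 0y, grad_y = 4y + 0x
Step 1: grad = (-24, 8), (-14/5, 8/5)
Step 2: grad = (-84/5, 32/5), (-49/25, 32/25)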